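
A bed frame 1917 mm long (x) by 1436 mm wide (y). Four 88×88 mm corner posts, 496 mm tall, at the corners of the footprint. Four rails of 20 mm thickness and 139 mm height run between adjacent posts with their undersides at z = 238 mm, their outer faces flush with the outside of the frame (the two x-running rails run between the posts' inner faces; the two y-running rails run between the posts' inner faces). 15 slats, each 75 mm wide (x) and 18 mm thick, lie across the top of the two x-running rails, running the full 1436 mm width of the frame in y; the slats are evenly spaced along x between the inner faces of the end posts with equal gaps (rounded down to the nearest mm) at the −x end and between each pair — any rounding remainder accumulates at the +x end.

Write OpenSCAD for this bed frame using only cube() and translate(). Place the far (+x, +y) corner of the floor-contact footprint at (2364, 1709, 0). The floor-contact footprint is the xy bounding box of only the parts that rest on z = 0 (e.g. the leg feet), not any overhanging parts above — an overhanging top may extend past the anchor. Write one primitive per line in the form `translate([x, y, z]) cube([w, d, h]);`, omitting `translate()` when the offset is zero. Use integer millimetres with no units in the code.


translate([447, 273, 0]) cube([88, 88, 496]);
translate([447, 1621, 0]) cube([88, 88, 496]);
translate([2276, 273, 0]) cube([88, 88, 496]);
translate([2276, 1621, 0]) cube([88, 88, 496]);
translate([535, 273, 238]) cube([1741, 20, 139]);
translate([535, 1689, 238]) cube([1741, 20, 139]);
translate([447, 361, 238]) cube([20, 1260, 139]);
translate([2344, 361, 238]) cube([20, 1260, 139]);
translate([573, 273, 377]) cube([75, 1436, 18]);
translate([686, 273, 377]) cube([75, 1436, 18]);
translate([799, 273, 377]) cube([75, 1436, 18]);
translate([912, 273, 377]) cube([75, 1436, 18]);
translate([1025, 273, 377]) cube([75, 1436, 18]);
translate([1138, 273, 377]) cube([75, 1436, 18]);
translate([1251, 273, 377]) cube([75, 1436, 18]);
translate([1364, 273, 377]) cube([75, 1436, 18]);
translate([1477, 273, 377]) cube([75, 1436, 18]);
translate([1590, 273, 377]) cube([75, 1436, 18]);
translate([1703, 273, 377]) cube([75, 1436, 18]);
translate([1816, 273, 377]) cube([75, 1436, 18]);
translate([1929, 273, 377]) cube([75, 1436, 18]);
translate([2042, 273, 377]) cube([75, 1436, 18]);
translate([2155, 273, 377]) cube([75, 1436, 18]);


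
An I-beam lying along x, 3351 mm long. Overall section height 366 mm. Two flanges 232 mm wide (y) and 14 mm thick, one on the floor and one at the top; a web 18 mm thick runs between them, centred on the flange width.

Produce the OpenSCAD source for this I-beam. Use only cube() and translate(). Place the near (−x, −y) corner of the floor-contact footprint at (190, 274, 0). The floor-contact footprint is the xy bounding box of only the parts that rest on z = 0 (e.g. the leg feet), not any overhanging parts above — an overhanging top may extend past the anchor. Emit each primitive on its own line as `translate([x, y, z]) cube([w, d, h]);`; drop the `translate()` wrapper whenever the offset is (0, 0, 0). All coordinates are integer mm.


translate([190, 274, 0]) cube([3351, 232, 14]);
translate([190, 381, 14]) cube([3351, 18, 338]);
translate([190, 274, 352]) cube([3351, 232, 14]);


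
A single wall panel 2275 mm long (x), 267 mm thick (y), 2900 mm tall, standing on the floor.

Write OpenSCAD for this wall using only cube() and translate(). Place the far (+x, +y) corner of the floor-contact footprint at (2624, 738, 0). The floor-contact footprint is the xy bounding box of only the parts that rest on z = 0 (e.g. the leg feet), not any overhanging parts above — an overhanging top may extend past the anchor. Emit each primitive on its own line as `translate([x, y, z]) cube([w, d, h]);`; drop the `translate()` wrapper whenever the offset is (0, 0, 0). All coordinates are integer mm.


translate([349, 471, 0]) cube([2275, 267, 2900]);


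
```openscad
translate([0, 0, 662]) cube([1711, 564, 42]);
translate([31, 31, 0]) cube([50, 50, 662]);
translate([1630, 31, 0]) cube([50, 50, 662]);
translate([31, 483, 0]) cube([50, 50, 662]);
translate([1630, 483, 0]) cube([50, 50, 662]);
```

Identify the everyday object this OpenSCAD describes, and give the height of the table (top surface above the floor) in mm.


A table. The table height is 704 mm.

A 1711×564×42 slab sits at z = 662 on four 50 mm square posts — a table. The top surface is at 662 + 42 = 704 mm.


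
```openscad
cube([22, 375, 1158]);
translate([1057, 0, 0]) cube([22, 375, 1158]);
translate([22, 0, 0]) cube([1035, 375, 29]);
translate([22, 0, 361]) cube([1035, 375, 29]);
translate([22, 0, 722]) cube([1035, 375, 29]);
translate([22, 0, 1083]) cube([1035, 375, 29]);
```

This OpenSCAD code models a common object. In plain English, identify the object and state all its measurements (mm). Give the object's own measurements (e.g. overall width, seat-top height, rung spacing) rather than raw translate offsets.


An open bookshelf. Two side panels, each 22 mm thick, 375 mm deep and 1158 mm tall, stand 1079 mm apart (outside-to-outside). Between them sit 4 shelves, each 29 mm thick and 375 mm deep, spanning the full gap between the sides. The bottom shelf rests on the floor (its underside at z = 0) and the clear gap between one shelf's top and the next shelf's underside is 332 mm.


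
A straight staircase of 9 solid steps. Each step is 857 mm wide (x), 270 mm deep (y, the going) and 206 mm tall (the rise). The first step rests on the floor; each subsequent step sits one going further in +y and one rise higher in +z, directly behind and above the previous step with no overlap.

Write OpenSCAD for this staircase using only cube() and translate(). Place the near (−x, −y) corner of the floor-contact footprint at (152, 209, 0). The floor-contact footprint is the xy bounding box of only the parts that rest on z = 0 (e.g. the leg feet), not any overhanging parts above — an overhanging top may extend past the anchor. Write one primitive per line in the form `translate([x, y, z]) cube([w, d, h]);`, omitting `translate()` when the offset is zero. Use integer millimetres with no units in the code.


translate([152, 209, 0]) cube([857, 270, 206]);
translate([152, 479, 206]) cube([857, 270, 206]);
translate([152, 749, 412]) cube([857, 270, 206]);
translate([152, 1019, 618]) cube([857, 270, 206]);
translate([152, 1289, 824]) cube([857, 270, 206]);
translate([152, 1559, 1030]) cube([857, 270, 206]);
translate([152, 1829, 1236]) cube([857, 270, 206]);
translate([152, 2099, 1442]) cube([857, 270, 206]);
translate([152, 2369, 1648]) cube([857, 270, 206]);


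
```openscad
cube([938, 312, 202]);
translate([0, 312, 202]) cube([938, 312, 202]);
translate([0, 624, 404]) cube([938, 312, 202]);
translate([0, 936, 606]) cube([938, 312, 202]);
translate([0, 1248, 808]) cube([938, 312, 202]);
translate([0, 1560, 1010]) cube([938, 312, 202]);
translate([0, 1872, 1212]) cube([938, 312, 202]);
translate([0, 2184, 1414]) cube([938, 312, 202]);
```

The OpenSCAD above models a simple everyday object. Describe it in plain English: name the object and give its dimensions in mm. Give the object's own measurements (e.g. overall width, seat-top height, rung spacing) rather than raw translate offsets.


A straight staircase of 8 solid steps. Each step is 938 mm wide (x), 312 mm deep (y, the going) and 202 mm tall (the rise). The first step rests on the floor; each subsequent step sits one going further in +y and one rise higher in +z, directly behind and above the previous step with no overlap.


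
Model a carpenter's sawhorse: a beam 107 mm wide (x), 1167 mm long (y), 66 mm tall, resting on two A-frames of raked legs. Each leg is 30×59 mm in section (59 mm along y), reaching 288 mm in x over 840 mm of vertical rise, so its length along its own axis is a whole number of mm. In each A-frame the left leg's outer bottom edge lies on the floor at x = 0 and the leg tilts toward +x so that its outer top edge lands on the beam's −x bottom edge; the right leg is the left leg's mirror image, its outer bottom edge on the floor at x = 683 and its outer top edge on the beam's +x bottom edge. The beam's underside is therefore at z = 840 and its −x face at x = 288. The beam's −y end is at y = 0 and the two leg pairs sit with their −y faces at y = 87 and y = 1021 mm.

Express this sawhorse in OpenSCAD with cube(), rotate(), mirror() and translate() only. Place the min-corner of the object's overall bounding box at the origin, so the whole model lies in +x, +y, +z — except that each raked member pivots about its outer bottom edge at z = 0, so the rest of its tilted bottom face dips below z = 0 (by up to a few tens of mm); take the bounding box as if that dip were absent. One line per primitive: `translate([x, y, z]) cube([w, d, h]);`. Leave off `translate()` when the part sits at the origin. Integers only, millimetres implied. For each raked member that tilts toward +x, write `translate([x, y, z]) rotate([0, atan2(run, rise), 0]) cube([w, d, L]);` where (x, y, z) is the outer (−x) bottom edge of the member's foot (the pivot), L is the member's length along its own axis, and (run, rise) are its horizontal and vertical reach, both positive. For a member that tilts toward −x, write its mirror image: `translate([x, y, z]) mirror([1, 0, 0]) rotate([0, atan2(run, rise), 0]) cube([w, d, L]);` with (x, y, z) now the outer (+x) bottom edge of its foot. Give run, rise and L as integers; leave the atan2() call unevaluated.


translate([288, 0, 840]) cube([107, 1167, 66]);
translate([0, 87, 0]) rotate([0, atan2(288, 840), 0]) cube([30, 59, 888]);
translate([683, 87, 0]) mirror([1, 0, 0]) rotate([0, atan2(288, 840), 0]) cube([30, 59, 888]);
translate([0, 1021, 0]) rotate([0, atan2(288, 840), 0]) cube([30, 59, 888]);
translate([683, 1021, 0]) mirror([1, 0, 0]) rotate([0, atan2(288, 840), 0]) cube([30, 59, 888]);


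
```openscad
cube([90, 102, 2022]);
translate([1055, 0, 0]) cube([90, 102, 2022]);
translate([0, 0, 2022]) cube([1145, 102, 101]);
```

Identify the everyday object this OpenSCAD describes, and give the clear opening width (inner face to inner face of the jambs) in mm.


A door frame. The clear opening width is 965 mm.

Two 2022 mm tall posts with a header on top — a door frame. The left jamb is 90 mm wide at x = 0; the right jamb starts at x = 1055. The clear opening is 1055 − 90 = 965 mm.


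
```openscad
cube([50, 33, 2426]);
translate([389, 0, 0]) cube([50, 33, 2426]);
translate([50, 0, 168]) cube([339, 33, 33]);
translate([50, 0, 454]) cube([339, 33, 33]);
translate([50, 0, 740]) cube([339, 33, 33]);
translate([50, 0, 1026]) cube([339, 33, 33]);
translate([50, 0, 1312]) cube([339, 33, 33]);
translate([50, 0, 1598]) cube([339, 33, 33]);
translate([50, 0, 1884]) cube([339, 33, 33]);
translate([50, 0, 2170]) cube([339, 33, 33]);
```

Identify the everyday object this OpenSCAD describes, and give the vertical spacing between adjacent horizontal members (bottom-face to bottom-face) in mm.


A ladder. The rung spacing is 286 mm.

Two tall 50×33 posts with 8 short bars between them — a ladder. Adjacent rungs sit at z = 168 and z = 454, so the spacing is 454 − 168 = 286 mm.


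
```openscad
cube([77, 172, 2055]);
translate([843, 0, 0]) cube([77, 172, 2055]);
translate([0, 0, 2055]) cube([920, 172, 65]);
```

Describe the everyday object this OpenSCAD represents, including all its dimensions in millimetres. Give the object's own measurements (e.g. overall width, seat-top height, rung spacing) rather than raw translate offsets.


A door frame. The clear opening is 766 mm wide and 2055 mm high. Two 77 mm wide jambs, 172 mm deep, stand either side of the opening from the floor to the top of the opening. A 65 mm thick head sits across the top of both jambs, spanning the full outside width of the frame.


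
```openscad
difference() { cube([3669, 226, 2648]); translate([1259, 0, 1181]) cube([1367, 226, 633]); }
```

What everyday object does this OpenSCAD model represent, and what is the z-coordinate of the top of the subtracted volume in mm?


A wall with a window opening. The window head height is 1814 mm.

A wall with a rectangular opening subtracted — a window. Sill at z = 1181, opening 633 mm tall, so the head is at 1181 + 633 = 1814 mm.


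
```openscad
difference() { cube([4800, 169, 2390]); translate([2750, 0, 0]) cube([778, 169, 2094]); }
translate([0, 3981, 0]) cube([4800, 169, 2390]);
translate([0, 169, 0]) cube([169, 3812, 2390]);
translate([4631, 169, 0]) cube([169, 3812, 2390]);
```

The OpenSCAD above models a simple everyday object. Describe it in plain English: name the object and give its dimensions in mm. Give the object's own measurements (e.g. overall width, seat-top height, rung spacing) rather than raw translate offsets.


A single room: four walls, each 2390 mm tall and 169 mm thick, enclosing an outside footprint 4800×4150 mm (x × y), no floor or roof. The front and back walls (−y and +y sides) run the full x-width; the side walls fit between their inner faces. A door opening 778 mm wide and 2094 mm tall is cut through the front wall from the floor up, its −x edge 2750 mm from the wall's −x end.


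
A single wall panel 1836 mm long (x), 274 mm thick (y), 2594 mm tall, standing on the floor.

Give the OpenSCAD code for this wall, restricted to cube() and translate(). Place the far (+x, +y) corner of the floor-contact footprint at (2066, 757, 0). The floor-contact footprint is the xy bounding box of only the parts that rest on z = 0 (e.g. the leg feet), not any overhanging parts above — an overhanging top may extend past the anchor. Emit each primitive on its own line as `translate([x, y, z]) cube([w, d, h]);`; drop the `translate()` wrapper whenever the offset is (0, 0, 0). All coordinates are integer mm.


translate([230, 483, 0]) cube([1836, 274, 2594]);


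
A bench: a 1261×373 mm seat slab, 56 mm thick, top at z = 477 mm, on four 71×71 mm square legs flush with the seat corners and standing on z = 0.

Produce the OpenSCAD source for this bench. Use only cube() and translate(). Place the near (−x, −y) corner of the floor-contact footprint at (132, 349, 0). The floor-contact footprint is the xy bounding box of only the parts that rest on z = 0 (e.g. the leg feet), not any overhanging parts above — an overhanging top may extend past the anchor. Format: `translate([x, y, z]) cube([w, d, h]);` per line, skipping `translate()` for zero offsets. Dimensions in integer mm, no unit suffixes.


translate([132, 349, 421]) cube([1261, 373, 56]);
translate([132, 349, 0]) cube([71, 71, 421]);
translate([132, 651, 0]) cube([71, 71, 421]);
translate([1322, 349, 0]) cube([71, 71, 421]);
translate([1322, 651, 0]) cube([71, 71, 421]);


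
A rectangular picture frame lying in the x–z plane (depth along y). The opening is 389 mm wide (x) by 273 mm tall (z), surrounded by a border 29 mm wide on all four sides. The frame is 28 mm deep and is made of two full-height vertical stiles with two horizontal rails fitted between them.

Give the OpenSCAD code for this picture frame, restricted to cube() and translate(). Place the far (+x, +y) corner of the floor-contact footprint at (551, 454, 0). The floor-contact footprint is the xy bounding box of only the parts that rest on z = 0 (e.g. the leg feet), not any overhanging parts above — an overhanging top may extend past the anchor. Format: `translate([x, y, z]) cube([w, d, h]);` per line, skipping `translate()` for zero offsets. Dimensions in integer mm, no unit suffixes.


translate([104, 426, 0]) cube([29, 28, 331]);
translate([522, 426, 0]) cube([29, 28, 331]);
translate([133, 426, 0]) cube([389, 28, 29]);
translate([133, 426, 302]) cube([389, 28, 29]);


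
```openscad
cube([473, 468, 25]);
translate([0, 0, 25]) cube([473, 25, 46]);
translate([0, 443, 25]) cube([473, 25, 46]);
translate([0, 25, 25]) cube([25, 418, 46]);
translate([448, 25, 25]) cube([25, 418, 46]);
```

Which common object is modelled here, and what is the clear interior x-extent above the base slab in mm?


An open box. The internal width is 423 mm.

A 473×468 base slab with four walls standing on it — an open box. The base is 473 mm wide and the walls are 25 mm thick, so the internal width is 473 − 2 × 25 = 423 mm.


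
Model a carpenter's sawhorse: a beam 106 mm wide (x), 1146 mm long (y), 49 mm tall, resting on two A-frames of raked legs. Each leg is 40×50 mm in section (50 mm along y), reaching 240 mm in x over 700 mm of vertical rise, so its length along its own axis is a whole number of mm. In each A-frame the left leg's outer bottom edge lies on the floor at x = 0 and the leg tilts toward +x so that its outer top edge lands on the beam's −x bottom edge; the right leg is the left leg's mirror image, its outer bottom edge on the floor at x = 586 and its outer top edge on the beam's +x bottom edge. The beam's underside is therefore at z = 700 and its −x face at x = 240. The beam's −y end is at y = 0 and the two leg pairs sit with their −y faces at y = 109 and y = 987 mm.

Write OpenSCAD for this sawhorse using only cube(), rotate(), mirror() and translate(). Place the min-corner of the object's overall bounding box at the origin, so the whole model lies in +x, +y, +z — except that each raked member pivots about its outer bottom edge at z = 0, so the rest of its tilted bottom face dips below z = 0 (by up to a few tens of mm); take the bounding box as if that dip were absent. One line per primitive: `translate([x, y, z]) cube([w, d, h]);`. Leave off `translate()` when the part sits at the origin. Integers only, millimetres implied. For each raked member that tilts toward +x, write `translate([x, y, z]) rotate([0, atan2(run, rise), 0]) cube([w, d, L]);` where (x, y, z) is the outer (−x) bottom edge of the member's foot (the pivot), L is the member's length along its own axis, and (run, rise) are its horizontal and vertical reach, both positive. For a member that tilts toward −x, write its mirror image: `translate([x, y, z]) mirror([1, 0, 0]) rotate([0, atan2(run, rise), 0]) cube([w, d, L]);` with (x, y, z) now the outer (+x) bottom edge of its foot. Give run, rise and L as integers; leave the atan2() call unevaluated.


translate([240, 0, 700]) cube([106, 1146, 49]);
translate([0, 109, 0]) rotate([0, atan2(240, 700), 0]) cube([40, 50, 740]);
translate([586, 109, 0]) mirror([1, 0, 0]) rotate([0, atan2(240, 700), 0]) cube([40, 50, 740]);
translate([0, 987, 0]) rotate([0, atan2(240, 700), 0]) cube([40, 50, 740]);
translate([586, 987, 0]) mirror([1, 0, 0]) rotate([0, atan2(240, 700), 0]) cube([40, 50, 740]);


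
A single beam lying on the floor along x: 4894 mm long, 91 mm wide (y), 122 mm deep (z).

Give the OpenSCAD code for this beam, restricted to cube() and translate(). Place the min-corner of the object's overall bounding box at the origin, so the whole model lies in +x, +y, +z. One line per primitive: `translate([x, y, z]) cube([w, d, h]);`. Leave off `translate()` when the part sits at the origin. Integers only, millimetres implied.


cube([4894, 91, 122]);


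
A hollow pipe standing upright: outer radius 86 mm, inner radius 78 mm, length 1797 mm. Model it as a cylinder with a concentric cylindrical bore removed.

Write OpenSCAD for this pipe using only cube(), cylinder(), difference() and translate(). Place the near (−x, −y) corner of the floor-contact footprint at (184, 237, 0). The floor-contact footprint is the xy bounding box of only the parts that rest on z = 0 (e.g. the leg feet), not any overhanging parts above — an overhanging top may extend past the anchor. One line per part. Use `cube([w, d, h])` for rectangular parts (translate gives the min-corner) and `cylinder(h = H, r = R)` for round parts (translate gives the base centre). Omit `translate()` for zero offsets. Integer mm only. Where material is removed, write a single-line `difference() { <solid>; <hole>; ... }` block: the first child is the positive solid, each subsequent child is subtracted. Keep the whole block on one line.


difference() { translate([270, 323, 0]) cylinder(h = 1797, r = 86); translate([270, 323, 0]) cylinder(h = 1797, r = 78); }


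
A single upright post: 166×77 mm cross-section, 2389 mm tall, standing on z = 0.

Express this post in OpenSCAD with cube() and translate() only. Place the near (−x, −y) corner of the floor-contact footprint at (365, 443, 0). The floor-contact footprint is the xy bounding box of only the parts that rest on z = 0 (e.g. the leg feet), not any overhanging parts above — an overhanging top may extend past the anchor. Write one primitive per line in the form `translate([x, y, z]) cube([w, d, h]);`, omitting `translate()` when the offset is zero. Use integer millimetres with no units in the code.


translate([365, 443, 0]) cube([166, 77, 2389]);


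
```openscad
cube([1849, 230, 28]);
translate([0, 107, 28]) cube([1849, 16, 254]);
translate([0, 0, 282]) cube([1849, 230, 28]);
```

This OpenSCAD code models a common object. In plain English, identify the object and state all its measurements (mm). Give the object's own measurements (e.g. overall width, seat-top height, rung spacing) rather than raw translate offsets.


An I-beam lying along x, 1849 mm long. Overall section height 310 mm. Two flanges 230 mm wide (y) and 28 mm thick, one on the floor and one at the top; a web 16 mm thick runs between them, centred on the flange width.


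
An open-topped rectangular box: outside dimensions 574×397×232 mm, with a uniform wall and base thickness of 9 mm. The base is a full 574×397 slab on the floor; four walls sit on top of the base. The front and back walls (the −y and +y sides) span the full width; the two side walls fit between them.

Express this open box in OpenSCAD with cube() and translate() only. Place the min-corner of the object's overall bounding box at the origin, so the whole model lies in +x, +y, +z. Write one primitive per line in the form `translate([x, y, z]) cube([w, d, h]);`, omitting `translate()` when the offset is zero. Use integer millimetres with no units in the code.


cube([574, 397, 9]);
translate([0, 0, 9]) cube([574, 9, 223]);
translate([0, 388, 9]) cube([574, 9, 223]);
translate([0, 9, 9]) cube([9, 379, 223]);
translate([565, 9, 9]) cube([9, 379, 223]);


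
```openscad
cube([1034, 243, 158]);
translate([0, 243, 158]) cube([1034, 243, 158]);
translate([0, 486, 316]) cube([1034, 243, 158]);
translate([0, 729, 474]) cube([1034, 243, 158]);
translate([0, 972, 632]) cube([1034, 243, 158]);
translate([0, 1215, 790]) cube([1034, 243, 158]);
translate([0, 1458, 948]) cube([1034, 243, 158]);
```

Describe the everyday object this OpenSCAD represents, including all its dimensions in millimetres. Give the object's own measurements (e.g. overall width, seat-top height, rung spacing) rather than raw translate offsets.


A straight staircase of 7 solid steps. Each step is 1034 mm wide (x), 243 mm deep (y, the going) and 158 mm tall (the rise). The first step rests on the floor; each subsequent step sits one going further in +y and one rise higher in +z, directly behind and above the previous step with no overlap.


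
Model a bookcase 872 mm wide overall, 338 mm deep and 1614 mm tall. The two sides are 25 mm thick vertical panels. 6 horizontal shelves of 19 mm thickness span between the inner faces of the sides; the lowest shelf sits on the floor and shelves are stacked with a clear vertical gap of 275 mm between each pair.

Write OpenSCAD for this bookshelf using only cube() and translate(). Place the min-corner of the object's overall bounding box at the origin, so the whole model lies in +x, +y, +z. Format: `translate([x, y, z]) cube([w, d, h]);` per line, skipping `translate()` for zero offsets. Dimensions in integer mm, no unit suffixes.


cube([25, 338, 1614]);
translate([847, 0, 0]) cube([25, 338, 1614]);
translate([25, 0, 0]) cube([822, 338, 19]);
translate([25, 0, 294]) cube([822, 338, 19]);
translate([25, 0, 588]) cube([822, 338, 19]);
translate([25, 0, 882]) cube([822, 338, 19]);
translate([25, 0, 1176]) cube([822, 338, 19]);
translate([25, 0, 1470]) cube([822, 338, 19]);


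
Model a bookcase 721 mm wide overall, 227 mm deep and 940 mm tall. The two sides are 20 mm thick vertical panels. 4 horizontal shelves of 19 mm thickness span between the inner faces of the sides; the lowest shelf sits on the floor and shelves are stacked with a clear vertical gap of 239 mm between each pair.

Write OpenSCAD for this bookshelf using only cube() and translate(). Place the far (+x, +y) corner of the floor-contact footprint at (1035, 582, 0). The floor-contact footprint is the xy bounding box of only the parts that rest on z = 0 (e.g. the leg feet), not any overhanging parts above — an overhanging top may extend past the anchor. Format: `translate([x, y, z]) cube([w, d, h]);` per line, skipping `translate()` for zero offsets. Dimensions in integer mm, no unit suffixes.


translate([314, 355, 0]) cube([20, 227, 940]);
translate([1015, 355, 0]) cube([20, 227, 940]);
translate([334, 355, 0]) cube([681, 227, 19]);
translate([334, 355, 258]) cube([681, 227, 19]);
translate([334, 355, 516]) cube([681, 227, 19]);
translate([334, 355, 774]) cube([681, 227, 19]);


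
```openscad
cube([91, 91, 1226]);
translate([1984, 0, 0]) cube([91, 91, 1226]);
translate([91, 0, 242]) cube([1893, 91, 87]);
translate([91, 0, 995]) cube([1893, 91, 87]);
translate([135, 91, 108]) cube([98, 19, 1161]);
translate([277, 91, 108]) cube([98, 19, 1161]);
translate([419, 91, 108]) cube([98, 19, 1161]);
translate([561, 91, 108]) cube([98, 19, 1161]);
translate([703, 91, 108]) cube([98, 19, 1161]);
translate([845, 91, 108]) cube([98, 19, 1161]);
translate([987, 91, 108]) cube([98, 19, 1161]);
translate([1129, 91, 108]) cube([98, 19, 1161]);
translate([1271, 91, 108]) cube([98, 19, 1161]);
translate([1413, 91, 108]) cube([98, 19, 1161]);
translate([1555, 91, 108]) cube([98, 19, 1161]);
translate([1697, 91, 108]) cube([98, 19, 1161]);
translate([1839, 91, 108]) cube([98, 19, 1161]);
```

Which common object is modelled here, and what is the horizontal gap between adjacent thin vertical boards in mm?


A fence section. The picket gap is 44 mm.

Two posts, two rails, 13 pickets — a fence section. Span 1893 mm holds 13 pickets of 98 mm with 14 equal gaps: ⌊(1893 − 13·98) / 14⌋ = 44 mm.


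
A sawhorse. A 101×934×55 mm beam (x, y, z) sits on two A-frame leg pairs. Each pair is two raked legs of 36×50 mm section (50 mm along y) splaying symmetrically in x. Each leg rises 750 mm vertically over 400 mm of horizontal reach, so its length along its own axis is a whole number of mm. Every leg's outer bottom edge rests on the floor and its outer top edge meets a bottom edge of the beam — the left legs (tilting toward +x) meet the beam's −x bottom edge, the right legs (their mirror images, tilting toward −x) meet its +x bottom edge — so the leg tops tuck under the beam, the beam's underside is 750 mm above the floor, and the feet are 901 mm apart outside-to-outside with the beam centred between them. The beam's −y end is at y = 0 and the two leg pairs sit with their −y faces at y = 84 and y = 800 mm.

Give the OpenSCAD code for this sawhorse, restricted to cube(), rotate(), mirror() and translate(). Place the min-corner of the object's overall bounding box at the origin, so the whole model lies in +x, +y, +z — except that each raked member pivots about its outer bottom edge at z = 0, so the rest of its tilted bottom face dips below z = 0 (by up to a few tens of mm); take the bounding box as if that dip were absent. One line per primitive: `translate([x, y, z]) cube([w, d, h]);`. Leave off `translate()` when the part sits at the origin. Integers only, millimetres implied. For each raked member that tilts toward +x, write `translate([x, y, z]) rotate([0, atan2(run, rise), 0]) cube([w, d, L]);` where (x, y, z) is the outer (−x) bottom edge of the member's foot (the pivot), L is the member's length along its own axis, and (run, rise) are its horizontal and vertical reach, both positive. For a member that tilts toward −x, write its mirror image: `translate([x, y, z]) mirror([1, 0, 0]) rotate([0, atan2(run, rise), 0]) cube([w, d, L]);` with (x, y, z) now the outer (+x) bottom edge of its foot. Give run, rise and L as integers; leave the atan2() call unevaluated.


translate([400, 0, 750]) cube([101, 934, 55]);
translate([0, 84, 0]) rotate([0, atan2(400, 750), 0]) cube([36, 50, 850]);
translate([901, 84, 0]) mirror([1, 0, 0]) rotate([0, atan2(400, 750), 0]) cube([36, 50, 850]);
translate([0, 800, 0]) rotate([0, atan2(400, 750), 0]) cube([36, 50, 850]);
translate([901, 800, 0]) mirror([1, 0, 0]) rotate([0, atan2(400, 750), 0]) cube([36, 50, 850]);


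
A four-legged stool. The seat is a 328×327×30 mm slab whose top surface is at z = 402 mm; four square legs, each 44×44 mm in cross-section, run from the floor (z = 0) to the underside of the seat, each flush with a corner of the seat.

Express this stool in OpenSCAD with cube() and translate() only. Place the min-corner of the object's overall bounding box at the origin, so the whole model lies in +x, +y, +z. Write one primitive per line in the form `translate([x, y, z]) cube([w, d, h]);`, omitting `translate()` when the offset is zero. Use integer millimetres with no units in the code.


translate([0, 0, 372]) cube([328, 327, 30]);
cube([44, 44, 372]);
translate([284, 0, 0]) cube([44, 44, 372]);
translate([0, 283, 0]) cube([44, 44, 372]);
translate([284, 283, 0]) cube([44, 44, 372]);


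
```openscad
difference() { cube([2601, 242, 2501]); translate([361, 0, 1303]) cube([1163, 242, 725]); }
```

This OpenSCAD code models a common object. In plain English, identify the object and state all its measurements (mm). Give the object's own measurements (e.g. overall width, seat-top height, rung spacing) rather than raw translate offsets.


A wall 2601 mm long (x), 242 mm thick (y), 2501 mm tall, with a rectangular window opening cut through it. The opening is 1163 mm wide and 725 mm tall; its sill is at z = 1303 mm and its near (−x) edge is 361 mm from the wall's −x end. The opening passes through the full wall thickness.


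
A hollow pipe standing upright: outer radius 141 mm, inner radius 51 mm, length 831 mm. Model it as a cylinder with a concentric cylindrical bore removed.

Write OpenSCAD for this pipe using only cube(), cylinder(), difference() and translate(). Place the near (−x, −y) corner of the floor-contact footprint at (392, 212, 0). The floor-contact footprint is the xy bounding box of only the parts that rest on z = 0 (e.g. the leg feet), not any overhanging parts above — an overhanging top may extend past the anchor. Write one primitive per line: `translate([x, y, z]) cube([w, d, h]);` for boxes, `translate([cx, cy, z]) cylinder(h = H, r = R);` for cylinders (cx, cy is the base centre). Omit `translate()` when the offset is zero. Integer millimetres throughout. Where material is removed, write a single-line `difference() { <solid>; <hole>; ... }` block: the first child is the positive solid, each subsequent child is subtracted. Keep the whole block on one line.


difference() { translate([533, 353, 0]) cylinder(h = 831, r = 141); translate([533, 353, 0]) cylinder(h = 831, r = 51); }


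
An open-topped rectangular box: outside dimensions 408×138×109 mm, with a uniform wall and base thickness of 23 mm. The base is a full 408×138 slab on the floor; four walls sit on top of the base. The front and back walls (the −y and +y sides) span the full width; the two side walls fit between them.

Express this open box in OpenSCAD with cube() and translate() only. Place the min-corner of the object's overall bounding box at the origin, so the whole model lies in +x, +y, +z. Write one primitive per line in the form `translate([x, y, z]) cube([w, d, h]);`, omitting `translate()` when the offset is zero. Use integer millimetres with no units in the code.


cube([408, 138, 23]);
translate([0, 0, 23]) cube([408, 23, 86]);
translate([0, 115, 23]) cube([408, 23, 86]);
translate([0, 23, 23]) cube([23, 92, 86]);
translate([385, 23, 23]) cube([23, 92, 86]);


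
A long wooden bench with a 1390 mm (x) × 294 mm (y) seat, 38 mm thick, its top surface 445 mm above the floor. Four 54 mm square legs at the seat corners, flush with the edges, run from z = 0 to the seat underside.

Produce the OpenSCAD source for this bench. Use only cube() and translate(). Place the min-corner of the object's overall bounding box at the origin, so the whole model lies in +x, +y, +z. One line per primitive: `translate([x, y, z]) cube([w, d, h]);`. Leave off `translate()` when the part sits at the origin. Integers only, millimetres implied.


// leg_h = 445 − 38 = 407
translate([0, 0, 407]) cube([1390, 294, 38]);
cube([54, 54, 407]);
translate([0, 240, 0]) cube([54, 54, 407]);
translate([1336, 0, 0]) cube([54, 54, 407]);
translate([1336, 240, 0]) cube([54, 54, 407]);


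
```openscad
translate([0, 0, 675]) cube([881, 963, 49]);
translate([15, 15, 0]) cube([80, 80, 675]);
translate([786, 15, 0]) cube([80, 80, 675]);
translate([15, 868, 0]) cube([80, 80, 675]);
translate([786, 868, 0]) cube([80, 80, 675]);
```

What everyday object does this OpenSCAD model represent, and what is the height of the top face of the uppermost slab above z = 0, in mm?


A table. The table height is 724 mm.

A 881×963×49 slab sits at z = 675 on four 80 mm square posts — a table. The top surface is at 675 + 49 = 724 mm.


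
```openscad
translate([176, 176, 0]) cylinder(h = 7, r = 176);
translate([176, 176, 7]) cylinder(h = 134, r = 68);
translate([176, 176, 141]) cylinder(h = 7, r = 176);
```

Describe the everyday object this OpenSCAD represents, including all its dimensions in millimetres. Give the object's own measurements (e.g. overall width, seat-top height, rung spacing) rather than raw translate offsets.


A spool: two coaxial disc flanges of radius 176 mm and thickness 7 mm, joined by a core cylinder of radius 68 mm and height 134 mm. The lower flange rests on z = 0 and the three cylinders share a vertical axis.


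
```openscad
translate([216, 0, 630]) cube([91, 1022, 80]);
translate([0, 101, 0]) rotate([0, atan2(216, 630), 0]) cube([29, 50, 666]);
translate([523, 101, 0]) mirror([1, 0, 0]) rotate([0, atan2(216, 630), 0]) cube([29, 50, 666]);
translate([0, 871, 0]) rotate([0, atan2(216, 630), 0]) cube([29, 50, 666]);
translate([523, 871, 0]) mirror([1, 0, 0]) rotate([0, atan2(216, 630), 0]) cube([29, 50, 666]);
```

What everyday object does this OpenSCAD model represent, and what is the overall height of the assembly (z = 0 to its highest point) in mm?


A sawhorse. The overall height is 710 mm.

A beam across two mirrored pairs of raked legs — a sawhorse. The beam's underside is at z = 630 (matching the legs' vertical rise in atan2(216, 630)) and the beam is 80 mm tall, so its top is at 630 + 80 = 710 mm. The raked legs top out at the beam's underside, so that is the highest point.


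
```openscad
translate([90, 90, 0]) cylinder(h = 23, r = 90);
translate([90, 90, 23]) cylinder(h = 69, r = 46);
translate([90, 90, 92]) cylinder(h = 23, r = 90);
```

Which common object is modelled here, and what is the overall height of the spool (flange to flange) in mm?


A spool. The overall height is 115 mm.

Three coaxial cylinders, large–small–large — a spool. Two 23 mm flanges and a 69 mm core give 23 + 69 + 23 = 115 mm.


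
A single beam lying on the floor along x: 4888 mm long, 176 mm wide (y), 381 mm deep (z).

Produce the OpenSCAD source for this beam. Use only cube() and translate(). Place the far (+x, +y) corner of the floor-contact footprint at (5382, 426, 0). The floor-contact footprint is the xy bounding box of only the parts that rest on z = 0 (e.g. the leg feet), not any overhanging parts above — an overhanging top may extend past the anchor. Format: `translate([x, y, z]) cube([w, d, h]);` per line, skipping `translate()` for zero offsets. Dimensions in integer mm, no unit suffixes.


translate([494, 250, 0]) cube([4888, 176, 381]);


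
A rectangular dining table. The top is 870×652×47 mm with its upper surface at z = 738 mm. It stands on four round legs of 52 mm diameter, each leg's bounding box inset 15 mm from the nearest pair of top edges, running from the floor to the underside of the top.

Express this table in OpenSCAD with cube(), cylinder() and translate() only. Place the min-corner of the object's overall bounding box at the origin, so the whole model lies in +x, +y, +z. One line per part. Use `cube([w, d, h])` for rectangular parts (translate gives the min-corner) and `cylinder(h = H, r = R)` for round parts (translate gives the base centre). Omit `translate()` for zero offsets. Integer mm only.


translate([0, 0, 691]) cube([870, 652, 47]);
translate([41, 41, 0]) cylinder(h = 691, r = 26);
translate([829, 41, 0]) cylinder(h = 691, r = 26);
translate([41, 611, 0]) cylinder(h = 691, r = 26);
translate([829, 611, 0]) cylinder(h = 691, r = 26);


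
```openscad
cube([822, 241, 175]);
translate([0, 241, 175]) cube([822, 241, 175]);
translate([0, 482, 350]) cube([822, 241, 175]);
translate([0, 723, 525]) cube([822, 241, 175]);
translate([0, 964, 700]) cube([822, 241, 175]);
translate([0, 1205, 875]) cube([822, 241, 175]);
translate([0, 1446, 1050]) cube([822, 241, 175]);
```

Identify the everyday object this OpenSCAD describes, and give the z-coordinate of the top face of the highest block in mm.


A staircase. The total rise is 1225 mm.

7 identical blocks, each offset up and back from the previous — a staircase. Each step is 175 mm tall and there are 7 of them, so the total rise is 7 × 175 = 1225 mm.


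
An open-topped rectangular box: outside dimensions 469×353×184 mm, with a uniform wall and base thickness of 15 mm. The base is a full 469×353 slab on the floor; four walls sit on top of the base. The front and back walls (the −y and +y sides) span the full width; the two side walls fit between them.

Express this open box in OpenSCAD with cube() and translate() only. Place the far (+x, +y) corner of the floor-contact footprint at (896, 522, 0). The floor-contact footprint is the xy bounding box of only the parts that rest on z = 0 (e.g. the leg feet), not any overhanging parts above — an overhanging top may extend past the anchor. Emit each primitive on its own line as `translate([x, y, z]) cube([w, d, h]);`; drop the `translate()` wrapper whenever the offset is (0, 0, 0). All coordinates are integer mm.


translate([427, 169, 0]) cube([469, 353, 15]);
translate([427, 169, 15]) cube([469, 15, 169]);
translate([427, 507, 15]) cube([469, 15, 169]);
translate([427, 184, 15]) cube([15, 323, 169]);
translate([881, 184, 15]) cube([15, 323, 169]);


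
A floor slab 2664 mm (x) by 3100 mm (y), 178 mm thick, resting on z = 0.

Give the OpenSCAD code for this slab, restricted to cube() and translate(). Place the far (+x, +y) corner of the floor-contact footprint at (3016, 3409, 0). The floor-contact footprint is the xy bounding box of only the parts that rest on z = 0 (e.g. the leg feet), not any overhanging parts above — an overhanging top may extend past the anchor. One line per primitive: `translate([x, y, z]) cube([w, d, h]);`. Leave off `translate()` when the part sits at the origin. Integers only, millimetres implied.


translate([352, 309, 0]) cube([2664, 3100, 178]);


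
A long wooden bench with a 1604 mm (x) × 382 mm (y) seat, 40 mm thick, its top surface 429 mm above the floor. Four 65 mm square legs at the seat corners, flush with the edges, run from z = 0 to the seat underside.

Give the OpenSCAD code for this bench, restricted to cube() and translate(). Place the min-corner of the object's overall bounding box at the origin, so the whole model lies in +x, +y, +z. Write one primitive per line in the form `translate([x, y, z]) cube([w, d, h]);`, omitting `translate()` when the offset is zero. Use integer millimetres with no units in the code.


translate([0, 0, 389]) cube([1604, 382, 40]);
cube([65, 65, 389]);
translate([0, 317, 0]) cube([65, 65, 389]);
translate([1539, 0, 0]) cube([65, 65, 389]);
translate([1539, 317, 0]) cube([65, 65, 389]);


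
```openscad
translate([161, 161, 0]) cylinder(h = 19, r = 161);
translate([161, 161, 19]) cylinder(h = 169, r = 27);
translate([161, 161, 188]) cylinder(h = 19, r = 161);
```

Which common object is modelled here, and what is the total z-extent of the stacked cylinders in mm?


A spool. The overall height is 207 mm.

Three coaxial cylinders, large–small–large — a spool. Two 19 mm flanges and a 169 mm core give 19 + 169 + 19 = 207 mm.
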